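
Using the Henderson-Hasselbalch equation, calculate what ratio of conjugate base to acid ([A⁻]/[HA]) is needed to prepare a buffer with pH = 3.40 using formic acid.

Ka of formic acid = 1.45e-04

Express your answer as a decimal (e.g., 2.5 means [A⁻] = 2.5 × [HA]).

pKa = -log(1.45e-04) = 3.8386. pH = pKa + log([A⁻]/[HA]), so log([A⁻]/[HA]) = pH − pKa = 3.40 − 3.8386 = -0.4386. [A⁻]/[HA] = 10^(-0.4386) = 0.364

[A⁻]/[HA] = 0.364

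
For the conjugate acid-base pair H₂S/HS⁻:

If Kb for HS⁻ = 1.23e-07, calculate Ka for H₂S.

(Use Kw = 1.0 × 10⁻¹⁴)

For a conjugate pair Ka × Kb = Kw, so Ka = Kw/Kb = 1.0 × 10⁻¹⁴ / 1.23e-07 = 8.13e-08.

K_a = 8.13e-08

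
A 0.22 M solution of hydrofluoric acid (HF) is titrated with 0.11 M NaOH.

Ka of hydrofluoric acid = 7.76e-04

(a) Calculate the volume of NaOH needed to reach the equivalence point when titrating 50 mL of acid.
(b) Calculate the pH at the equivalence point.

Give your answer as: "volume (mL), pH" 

moles acid = 0.22 × 50/1000 = 0.011 mol; V_base = moles/0.11 × 1000 = 100.0 mL. At equivalence only the conjugate base is present: [A⁻] = 0.011/0.150 = 7.3333e-02 M. Kb = Kw/Ka = 1.29e-11; [OH⁻] = √(Kb × [A⁻]) = 9.7212e-07; pOH = 6.01; pH = 14 - pOH = 7.99.

V = 100.0 mL, pH = 7.99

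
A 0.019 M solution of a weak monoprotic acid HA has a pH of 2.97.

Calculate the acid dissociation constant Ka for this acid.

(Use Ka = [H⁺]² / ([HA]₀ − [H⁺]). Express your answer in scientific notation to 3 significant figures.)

[H⁺] = 10^(−pH) = 10^(−2.97) = 1.072e-03 M. For HA ⇌ H⁺ + A⁻, Ka = [H⁺][A⁻]/[HA] = [H⁺]² / ([HA]₀ − [H⁺]) = (1.072e-03)² / (0.019 − 1.072e-03) = 6.40e-05.

K_a = 6.40e-05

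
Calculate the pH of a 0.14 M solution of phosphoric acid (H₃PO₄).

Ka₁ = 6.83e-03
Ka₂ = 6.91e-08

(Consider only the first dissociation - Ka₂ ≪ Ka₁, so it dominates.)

First dissociation dominates. From Ka₁ = [H⁺][HA⁻]/[H₂A], x² + Ka₁·x − Ka₁·C = 0 with C = 0.14 M and Ka₁ = 6.83e-03. Solving: [H⁺] = (−Ka₁ + √(Ka₁² + 4·Ka₁·C)) / 2 = 2.7695e-02 M. pH = -log(2.7695e-02) = 1.56.

pH = 1.56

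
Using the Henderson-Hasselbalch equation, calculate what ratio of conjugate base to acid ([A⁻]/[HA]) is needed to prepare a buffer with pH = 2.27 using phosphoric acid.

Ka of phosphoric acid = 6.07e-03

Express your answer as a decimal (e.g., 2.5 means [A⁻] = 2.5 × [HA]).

pKa = -log(6.07e-03) = 2.2168. pH = pKa + log([A⁻]/[HA]), so log([A⁻]/[HA]) = pH − pKa = 2.27 − 2.2168 = 0.0532. [A⁻]/[HA] = 10^(0.0532) = 1.13

[A⁻]/[HA] = 1.13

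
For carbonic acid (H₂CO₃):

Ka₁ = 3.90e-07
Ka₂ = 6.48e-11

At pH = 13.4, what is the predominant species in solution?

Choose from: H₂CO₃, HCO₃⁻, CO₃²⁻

pKa₁ = 6.41, pKa₂ = 10.19. For a polyprotic acid the predominant species crosses at each pKa: below pKa_n the protonated form dominates, above it the deprotonated form does. At pH = 13.4, the predominant species is CO₃²⁻.

CO₃²⁻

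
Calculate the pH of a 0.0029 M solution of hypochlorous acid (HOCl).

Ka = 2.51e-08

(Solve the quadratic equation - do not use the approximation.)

x² + Ka×x - Ka×C = 0. Using quadratic formula: [H⁺] = 8.5192e-06

pH = 5.07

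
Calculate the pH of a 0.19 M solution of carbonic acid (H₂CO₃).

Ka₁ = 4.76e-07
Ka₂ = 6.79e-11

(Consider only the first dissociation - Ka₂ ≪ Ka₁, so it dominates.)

First dissociation dominates. From Ka₁ = [H⁺][HA⁻]/[H₂A], x² + Ka₁·x − Ka₁·C = 0 with C = 0.19 M and Ka₁ = 4.76e-07. Solving: [H⁺] = (−Ka₁ + √(Ka₁² + 4·Ka₁·C)) / 2 = 3.0049e-04 M. pH = -log(3.0049e-04) = 3.52.

pH = 3.52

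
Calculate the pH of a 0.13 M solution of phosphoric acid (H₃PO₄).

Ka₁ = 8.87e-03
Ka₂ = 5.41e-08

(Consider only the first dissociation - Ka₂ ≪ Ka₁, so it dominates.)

First dissociation dominates. From Ka₁ = [H⁺][HA⁻]/[H₂A], x² + Ka₁·x − Ka₁·C = 0 with C = 0.13 M and Ka₁ = 8.87e-03. Solving: [H⁺] = (−Ka₁ + √(Ka₁² + 4·Ka₁·C)) / 2 = 2.9811e-02 M. pH = -log(2.9811e-02) = 1.53.

pH = 1.53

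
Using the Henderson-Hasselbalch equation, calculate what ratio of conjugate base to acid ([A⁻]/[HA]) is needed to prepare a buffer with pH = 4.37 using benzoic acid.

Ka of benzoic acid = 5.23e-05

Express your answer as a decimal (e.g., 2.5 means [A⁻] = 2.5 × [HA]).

pKa = -log(5.23e-05) = 4.2815. pH = pKa + log([A⁻]/[HA]), so log([A⁻]/[HA]) = pH − pKa = 4.37 − 4.2815 = 0.0885. [A⁻]/[HA] = 10^(0.0885) = 1.23

[A⁻]/[HA] = 1.23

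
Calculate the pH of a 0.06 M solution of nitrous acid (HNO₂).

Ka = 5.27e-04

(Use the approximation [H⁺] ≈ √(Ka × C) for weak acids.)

[H⁺] = √(Ka × C) = √(5.27e-04 × 0.06) = 5.6232e-03. pH = -log(5.6232e-03)

pH = 2.25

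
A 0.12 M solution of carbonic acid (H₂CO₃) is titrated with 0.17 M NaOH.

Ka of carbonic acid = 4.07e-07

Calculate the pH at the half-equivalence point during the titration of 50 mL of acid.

At half-equivalence [HA] = [A⁻], so Henderson-Hasselbalch gives pH = pKa = -log(4.07e-07) = 6.39.

pH = pKa = 6.39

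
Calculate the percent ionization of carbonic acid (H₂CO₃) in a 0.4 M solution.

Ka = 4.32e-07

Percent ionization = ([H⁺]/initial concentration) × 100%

Using Ka equilibrium: x² + Ka×x - Ka×C = 0. Solving: [H⁺] = 4.1548e-04. Percent = (4.1548e-04/0.4) × 100

Percent ionization = 0.104%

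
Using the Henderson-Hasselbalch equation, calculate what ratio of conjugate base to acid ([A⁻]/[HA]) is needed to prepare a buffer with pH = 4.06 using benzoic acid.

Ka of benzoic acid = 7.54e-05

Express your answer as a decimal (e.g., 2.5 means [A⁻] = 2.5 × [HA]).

pKa = -log(7.54e-05) = 4.1226. pH = pKa + log([A⁻]/[HA]), so log([A⁻]/[HA]) = pH − pKa = 4.06 − 4.1226 = -0.0626. [A⁻]/[HA] = 10^(-0.0626) = 0.866

[A⁻]/[HA] = 0.866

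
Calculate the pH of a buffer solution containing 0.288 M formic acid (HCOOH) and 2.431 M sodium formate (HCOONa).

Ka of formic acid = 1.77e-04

pKa = -log(1.77e-04) = 3.75. pH = pKa + log([A⁻]/[HA]) = 3.75 + log(2.431/0.288)

pH = 4.68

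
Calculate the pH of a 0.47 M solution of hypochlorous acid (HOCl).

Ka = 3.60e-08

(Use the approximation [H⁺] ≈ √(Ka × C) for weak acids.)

[H⁺] = √(Ka × C) = √(3.60e-08 × 0.47) = 1.3008e-04. pH = -log(1.3008e-04)

pH = 3.89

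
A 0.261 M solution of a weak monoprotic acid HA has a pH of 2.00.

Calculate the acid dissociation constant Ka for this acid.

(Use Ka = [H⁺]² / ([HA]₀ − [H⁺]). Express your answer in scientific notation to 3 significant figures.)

[H⁺] = 10^(−pH) = 10^(−2.00) = 1.000e-02 M. For HA ⇌ H⁺ + A⁻, Ka = [H⁺][A⁻]/[HA] = [H⁺]² / ([HA]₀ − [H⁺]) = (1.000e-02)² / (0.261 − 1.000e-02) = 3.98e-04.

K_a = 3.98e-04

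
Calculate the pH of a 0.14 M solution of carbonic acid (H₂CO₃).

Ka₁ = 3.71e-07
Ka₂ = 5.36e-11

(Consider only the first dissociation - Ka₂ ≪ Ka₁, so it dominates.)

First dissociation dominates. From Ka₁ = [H⁺][HA⁻]/[H₂A], x² + Ka₁·x − Ka₁·C = 0 with C = 0.14 M and Ka₁ = 3.71e-07. Solving: [H⁺] = (−Ka₁ + √(Ka₁² + 4·Ka₁·C)) / 2 = 2.2772e-04 M. pH = -log(2.2772e-04) = 3.64.

pH = 3.64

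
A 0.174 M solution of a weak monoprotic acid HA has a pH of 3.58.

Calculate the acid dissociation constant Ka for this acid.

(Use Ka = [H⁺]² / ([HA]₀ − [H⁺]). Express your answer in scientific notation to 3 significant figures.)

[H⁺] = 10^(−pH) = 10^(−3.58) = 2.630e-04 M. For HA ⇌ H⁺ + A⁻, Ka = [H⁺][A⁻]/[HA] = [H⁺]² / ([HA]₀ − [H⁺]) = (2.630e-04)² / (0.174 − 2.630e-04) = 3.98e-07.

K_a = 3.98e-07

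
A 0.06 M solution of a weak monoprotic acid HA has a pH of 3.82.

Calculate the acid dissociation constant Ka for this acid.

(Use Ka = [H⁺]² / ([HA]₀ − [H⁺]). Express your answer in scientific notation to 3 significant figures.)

[H⁺] = 10^(−pH) = 10^(−3.82) = 1.514e-04 M. For HA ⇌ H⁺ + A⁻, Ka = [H⁺][A⁻]/[HA] = [H⁺]² / ([HA]₀ − [H⁺]) = (1.514e-04)² / (0.06 − 1.514e-04) = 3.83e-07.

K_a = 3.83e-07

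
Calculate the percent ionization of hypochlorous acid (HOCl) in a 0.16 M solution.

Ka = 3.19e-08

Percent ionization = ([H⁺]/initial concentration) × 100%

Using Ka equilibrium: x² + Ka×x - Ka×C = 0. Solving: [H⁺] = 7.1426e-05. Percent = (7.1426e-05/0.16) × 100

Percent ionization = 0.0446%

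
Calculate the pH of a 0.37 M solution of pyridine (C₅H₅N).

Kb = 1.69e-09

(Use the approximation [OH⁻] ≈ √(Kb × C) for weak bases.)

[OH⁻] = √(Kb × C) = √(1.69e-09 × 0.37) = 2.5006e-05. pOH = 4.60, pH = 14 - pOH

pH = 9.40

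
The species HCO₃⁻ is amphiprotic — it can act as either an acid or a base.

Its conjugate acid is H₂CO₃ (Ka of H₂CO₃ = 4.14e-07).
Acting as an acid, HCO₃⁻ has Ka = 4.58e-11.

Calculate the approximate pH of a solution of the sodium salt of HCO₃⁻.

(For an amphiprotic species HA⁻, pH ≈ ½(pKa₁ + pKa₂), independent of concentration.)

pKa₁ = -log(4.14e-07) = 6.38; pKa₂ = -log(4.58e-11) = 10.34. For an amphiprotic species, pH ≈ ½(pKa₁ + pKa₂) = ½(6.38 + 10.34) = 8.36.

pH = 8.36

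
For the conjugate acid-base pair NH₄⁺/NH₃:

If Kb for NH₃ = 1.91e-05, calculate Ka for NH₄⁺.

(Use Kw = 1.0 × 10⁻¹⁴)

For a conjugate pair Ka × Kb = Kw, so Ka = Kw/Kb = 1.0 × 10⁻¹⁴ / 1.91e-05 = 5.24e-10.

K_a = 5.24e-10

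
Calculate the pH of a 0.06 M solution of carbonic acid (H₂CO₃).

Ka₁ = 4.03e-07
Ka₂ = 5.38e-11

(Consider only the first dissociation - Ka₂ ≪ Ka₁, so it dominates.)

First dissociation dominates. From Ka₁ = [H⁺][HA⁻]/[H₂A], x² + Ka₁·x − Ka₁·C = 0 with C = 0.06 M and Ka₁ = 4.03e-07. Solving: [H⁺] = (−Ka₁ + √(Ka₁² + 4·Ka₁·C)) / 2 = 1.5530e-04 M. pH = -log(1.5530e-04) = 3.81.

pH = 3.81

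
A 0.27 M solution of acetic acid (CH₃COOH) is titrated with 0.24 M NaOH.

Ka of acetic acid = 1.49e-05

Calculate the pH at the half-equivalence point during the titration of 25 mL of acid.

At half-equivalence [HA] = [A⁻], so Henderson-Hasselbalch gives pH = pKa = -log(1.49e-05) = 4.83.

pH = pKa = 4.83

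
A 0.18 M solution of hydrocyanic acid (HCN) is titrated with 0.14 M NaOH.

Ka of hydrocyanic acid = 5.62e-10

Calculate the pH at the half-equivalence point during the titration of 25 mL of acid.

At half-equivalence [HA] = [A⁻], so Henderson-Hasselbalch gives pH = pKa = -log(5.62e-10) = 9.25.

pH = pKa = 9.25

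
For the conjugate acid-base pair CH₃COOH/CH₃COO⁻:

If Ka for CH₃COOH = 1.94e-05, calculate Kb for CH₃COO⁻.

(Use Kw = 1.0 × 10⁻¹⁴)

For a conjugate pair Ka × Kb = Kw, so Kb = Kw/Ka = 1.0 × 10⁻¹⁴ / 1.94e-05 = 5.15e-10.

K_b = 5.15e-10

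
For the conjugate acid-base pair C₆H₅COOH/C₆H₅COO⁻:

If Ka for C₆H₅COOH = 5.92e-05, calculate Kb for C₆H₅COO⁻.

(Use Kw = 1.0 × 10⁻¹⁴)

For a conjugate pair Ka × Kb = Kw, so Kb = Kw/Ka = 1.0 × 10⁻¹⁴ / 5.92e-05 = 1.69e-10.

K_b = 1.69e-10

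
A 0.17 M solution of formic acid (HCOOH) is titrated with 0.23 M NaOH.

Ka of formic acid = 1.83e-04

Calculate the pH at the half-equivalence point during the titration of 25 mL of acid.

At half-equivalence [HA] = [A⁻], so Henderson-Hasselbalch gives pH = pKa = -log(1.83e-04) = 3.74.

pH = pKa = 3.74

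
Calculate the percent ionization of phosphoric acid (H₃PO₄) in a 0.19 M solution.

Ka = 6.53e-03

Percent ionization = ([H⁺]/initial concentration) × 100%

Using Ka equilibrium: x² + Ka×x - Ka×C = 0. Solving: [H⁺] = 3.2110e-02. Percent = (3.2110e-02/0.19) × 100

Percent ionization = 16.9%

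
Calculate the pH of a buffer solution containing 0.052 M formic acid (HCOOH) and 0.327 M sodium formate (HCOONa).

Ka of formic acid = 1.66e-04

pKa = -log(1.66e-04) = 3.78. pH = pKa + log([A⁻]/[HA]) = 3.78 + log(0.327/0.052)

pH = 4.58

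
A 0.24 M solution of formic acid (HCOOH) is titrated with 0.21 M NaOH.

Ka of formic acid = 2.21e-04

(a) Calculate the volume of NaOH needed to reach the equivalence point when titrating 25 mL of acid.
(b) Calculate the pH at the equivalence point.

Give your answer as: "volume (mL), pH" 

moles acid = 0.24 × 25/1000 = 0.006 mol; V_base = moles/0.21 × 1000 = 28.6 mL. At equivalence only the conjugate base is present: [A⁻] = 0.006/0.054 = 1.1200e-01 M. Kb = Kw/Ka = 4.52e-11; [OH⁻] = √(Kb × [A⁻]) = 2.2512e-06; pOH = 5.65; pH = 14 - pOH = 8.35.

V = 28.6 mL, pH = 8.35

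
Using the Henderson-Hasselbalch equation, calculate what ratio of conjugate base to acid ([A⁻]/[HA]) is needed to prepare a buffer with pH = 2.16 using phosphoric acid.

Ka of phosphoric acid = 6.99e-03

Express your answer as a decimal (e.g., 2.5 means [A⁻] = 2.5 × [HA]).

pKa = -log(6.99e-03) = 2.1555. pH = pKa + log([A⁻]/[HA]), so log([A⁻]/[HA]) = pH − pKa = 2.16 − 2.1555 = 0.0045. [A⁻]/[HA] = 10^(0.0045) = 1.01

[A⁻]/[HA] = 1.01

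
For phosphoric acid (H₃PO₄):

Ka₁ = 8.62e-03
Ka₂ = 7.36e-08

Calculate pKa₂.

pKa₂ = -log(Ka₂) = -log(7.36e-08) = 7.13.

pK_{a2} = 7.13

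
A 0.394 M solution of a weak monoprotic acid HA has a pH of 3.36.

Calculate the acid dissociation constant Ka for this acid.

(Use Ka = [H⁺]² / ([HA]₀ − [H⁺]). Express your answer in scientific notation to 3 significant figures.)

[H⁺] = 10^(−pH) = 10^(−3.36) = 4.365e-04 M. For HA ⇌ H⁺ + A⁻, Ka = [H⁺][A⁻]/[HA] = [H⁺]² / ([HA]₀ − [H⁺]) = (4.365e-04)² / (0.394 − 4.365e-04) = 4.84e-07.

K_a = 4.84e-07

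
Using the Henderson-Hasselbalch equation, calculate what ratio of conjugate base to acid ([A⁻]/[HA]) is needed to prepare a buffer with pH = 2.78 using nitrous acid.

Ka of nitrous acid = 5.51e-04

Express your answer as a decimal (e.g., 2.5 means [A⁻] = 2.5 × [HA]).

pKa = -log(5.51e-04) = 3.2588. pH = pKa + log([A⁻]/[HA]), so log([A⁻]/[HA]) = pH − pKa = 2.78 − 3.2588 = -0.4788. [A⁻]/[HA] = 10^(-0.4788) = 0.332

[A⁻]/[HA] = 0.332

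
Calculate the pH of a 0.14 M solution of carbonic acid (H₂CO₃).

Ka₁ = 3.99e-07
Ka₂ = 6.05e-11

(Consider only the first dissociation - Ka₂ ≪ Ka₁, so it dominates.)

First dissociation dominates. From Ka₁ = [H⁺][HA⁻]/[H₂A], x² + Ka₁·x − Ka₁·C = 0 with C = 0.14 M and Ka₁ = 3.99e-07. Solving: [H⁺] = (−Ka₁ + √(Ka₁² + 4·Ka₁·C)) / 2 = 2.3615e-04 M. pH = -log(2.3615e-04) = 3.63.

pH = 3.63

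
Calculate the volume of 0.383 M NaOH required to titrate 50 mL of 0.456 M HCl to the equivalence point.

At equivalence: moles acid = moles base. moles HCl = 0.456 × 50/1000 = 0.0228 mol. V_base = moles / 0.383 × 1000 = 59.5 mL.

V_{base} = 59.5 mL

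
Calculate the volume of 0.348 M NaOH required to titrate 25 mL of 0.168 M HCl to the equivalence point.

At equivalence: moles acid = moles base. moles HCl = 0.168 × 25/1000 = 0.0042 mol. V_base = moles / 0.348 × 1000 = 12.1 mL.

V_{base} = 12.1 mL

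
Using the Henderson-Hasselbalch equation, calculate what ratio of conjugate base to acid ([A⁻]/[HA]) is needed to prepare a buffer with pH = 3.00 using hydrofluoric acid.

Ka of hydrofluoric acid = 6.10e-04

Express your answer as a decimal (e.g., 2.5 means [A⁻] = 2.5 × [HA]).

pKa = -log(6.10e-04) = 3.2147. pH = pKa + log([A⁻]/[HA]), so log([A⁻]/[HA]) = pH − pKa = 3.00 − 3.2147 = -0.2147. [A⁻]/[HA] = 10^(-0.2147) = 0.610

[A⁻]/[HA] = 0.610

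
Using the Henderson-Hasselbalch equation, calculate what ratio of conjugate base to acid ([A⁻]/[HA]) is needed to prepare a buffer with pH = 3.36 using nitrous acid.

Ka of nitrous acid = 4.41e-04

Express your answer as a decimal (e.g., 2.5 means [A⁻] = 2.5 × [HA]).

pKa = -log(4.41e-04) = 3.3556. pH = pKa + log([A⁻]/[HA]), so log([A⁻]/[HA]) = pH − pKa = 3.36 − 3.3556 = 0.0044. [A⁻]/[HA] = 10^(0.0044) = 1.01

[A⁻]/[HA] = 1.01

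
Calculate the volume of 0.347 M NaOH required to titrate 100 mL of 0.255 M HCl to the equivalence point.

At equivalence: moles acid = moles base. moles HCl = 0.255 × 100/1000 = 0.0255 mol. V_base = moles / 0.347 × 1000 = 73.5 mL.

V_{base} = 73.5 mL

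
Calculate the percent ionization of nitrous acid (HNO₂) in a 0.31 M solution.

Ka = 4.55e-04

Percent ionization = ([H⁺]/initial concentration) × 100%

Using Ka equilibrium: x² + Ka×x - Ka×C = 0. Solving: [H⁺] = 1.1651e-02. Percent = (1.1651e-02/0.31) × 100

Percent ionization = 3.76%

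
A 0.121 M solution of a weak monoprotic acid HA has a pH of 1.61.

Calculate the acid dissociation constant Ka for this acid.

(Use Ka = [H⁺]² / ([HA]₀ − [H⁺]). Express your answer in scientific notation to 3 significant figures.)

[H⁺] = 10^(−pH) = 10^(−1.61) = 2.455e-02 M. For HA ⇌ H⁺ + A⁻, Ka = [H⁺][A⁻]/[HA] = [H⁺]² / ([HA]₀ − [H⁺]) = (2.455e-02)² / (0.121 − 2.455e-02) = 6.25e-03.

K_a = 6.25e-03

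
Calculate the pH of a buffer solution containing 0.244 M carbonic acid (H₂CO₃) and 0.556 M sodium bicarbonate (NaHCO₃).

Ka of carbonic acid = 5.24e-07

pKa = -log(5.24e-07) = 6.28. pH = pKa + log([A⁻]/[HA]) = 6.28 + log(0.556/0.244)

pH = 6.64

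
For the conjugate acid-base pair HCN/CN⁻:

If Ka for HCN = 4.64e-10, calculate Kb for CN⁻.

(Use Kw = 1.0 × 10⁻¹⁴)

For a conjugate pair Ka × Kb = Kw, so Kb = Kw/Ka = 1.0 × 10⁻¹⁴ / 4.64e-10 = 2.16e-05.

K_b = 2.16e-05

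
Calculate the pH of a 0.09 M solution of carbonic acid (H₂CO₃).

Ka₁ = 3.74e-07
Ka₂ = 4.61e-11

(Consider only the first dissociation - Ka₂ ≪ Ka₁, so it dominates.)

First dissociation dominates. From Ka₁ = [H⁺][HA⁻]/[H₂A], x² + Ka₁·x − Ka₁·C = 0 with C = 0.09 M and Ka₁ = 3.74e-07. Solving: [H⁺] = (−Ka₁ + √(Ka₁² + 4·Ka₁·C)) / 2 = 1.8328e-04 M. pH = -log(1.8328e-04) = 3.74.

pH = 3.74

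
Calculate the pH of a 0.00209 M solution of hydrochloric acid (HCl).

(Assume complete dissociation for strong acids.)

[H⁺] = 0.00209 M for strong acid. pH = -log[H⁺] = -log(0.00209)

pH = 2.68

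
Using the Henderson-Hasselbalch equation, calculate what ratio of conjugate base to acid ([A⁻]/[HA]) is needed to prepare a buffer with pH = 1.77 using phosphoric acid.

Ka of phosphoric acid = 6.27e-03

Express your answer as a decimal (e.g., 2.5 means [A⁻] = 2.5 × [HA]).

pKa = -log(6.27e-03) = 2.2027. pH = pKa + log([A⁻]/[HA]), so log([A⁻]/[HA]) = pH − pKa = 1.77 − 2.2027 = -0.4327. [A⁻]/[HA] = 10^(-0.4327) = 0.369

[A⁻]/[HA] = 0.369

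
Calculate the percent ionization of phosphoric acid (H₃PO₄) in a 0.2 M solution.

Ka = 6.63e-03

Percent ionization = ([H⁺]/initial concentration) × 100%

Using Ka equilibrium: x² + Ka×x - Ka×C = 0. Solving: [H⁺] = 3.3250e-02. Percent = (3.3250e-02/0.2) × 100

Percent ionization = 16.6%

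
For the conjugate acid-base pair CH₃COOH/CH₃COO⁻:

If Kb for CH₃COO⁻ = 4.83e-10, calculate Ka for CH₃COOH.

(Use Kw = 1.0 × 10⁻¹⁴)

For a conjugate pair Ka × Kb = Kw, so Ka = Kw/Kb = 1.0 × 10⁻¹⁴ / 4.83e-10 = 2.07e-05.

K_a = 2.07e-05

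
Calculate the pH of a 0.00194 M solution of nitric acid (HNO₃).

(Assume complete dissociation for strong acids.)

[H⁺] = 0.00194 M for strong acid. pH = -log[H⁺] = -log(0.00194)

pH = 2.71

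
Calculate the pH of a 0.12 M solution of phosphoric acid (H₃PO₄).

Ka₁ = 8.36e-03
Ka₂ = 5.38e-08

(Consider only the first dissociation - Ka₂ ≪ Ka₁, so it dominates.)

First dissociation dominates. From Ka₁ = [H⁺][HA⁻]/[H₂A], x² + Ka₁·x − Ka₁·C = 0 with C = 0.12 M and Ka₁ = 8.36e-03. Solving: [H⁺] = (−Ka₁ + √(Ka₁² + 4·Ka₁·C)) / 2 = 2.7768e-02 M. pH = -log(2.7768e-02) = 1.56.

pH = 1.56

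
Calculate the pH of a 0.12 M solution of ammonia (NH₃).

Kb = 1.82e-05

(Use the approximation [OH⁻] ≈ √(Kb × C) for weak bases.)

[OH⁻] = √(Kb × C) = √(1.82e-05 × 0.12) = 1.4778e-03. pOH = 2.83, pH = 14 - pOH

pH = 11.17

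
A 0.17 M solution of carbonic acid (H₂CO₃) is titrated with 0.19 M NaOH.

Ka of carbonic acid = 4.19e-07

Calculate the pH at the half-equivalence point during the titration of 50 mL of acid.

At half-equivalence [HA] = [A⁻], so Henderson-Hasselbalch gives pH = pKa = -log(4.19e-07) = 6.38.

pH = pKa = 6.38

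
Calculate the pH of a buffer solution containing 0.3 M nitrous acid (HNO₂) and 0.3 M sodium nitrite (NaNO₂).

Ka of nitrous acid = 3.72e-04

pKa = -log(3.72e-04) = 3.43. pH = pKa + log([A⁻]/[HA]) = 3.43 + log(0.3/0.3)

pH = 3.43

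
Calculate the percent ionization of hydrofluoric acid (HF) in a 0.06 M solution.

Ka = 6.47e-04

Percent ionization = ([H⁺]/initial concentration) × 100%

Using Ka equilibrium: x² + Ka×x - Ka×C = 0. Solving: [H⁺] = 5.9155e-03. Percent = (5.9155e-03/0.06) × 100

Percent ionization = 9.86%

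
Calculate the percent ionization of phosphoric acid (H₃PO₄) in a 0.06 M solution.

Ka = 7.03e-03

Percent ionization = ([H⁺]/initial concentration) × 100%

Using Ka equilibrium: x² + Ka×x - Ka×C = 0. Solving: [H⁺] = 1.7321e-02. Percent = (1.7321e-02/0.06) × 100

Percent ionization = 28.9%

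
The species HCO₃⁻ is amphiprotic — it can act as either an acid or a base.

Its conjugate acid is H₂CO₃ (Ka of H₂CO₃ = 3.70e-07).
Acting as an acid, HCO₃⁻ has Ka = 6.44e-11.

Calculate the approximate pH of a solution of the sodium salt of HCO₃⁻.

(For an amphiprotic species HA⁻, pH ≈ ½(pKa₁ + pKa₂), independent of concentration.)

pKa₁ = -log(3.70e-07) = 6.43; pKa₂ = -log(6.44e-11) = 10.19. For an amphiprotic species, pH ≈ ½(pKa₁ + pKa₂) = ½(6.43 + 10.19) = 8.31.

pH = 8.31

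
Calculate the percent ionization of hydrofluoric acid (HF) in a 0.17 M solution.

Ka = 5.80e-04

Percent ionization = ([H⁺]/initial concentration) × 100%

Using Ka equilibrium: x² + Ka×x - Ka×C = 0. Solving: [H⁺] = 9.6440e-03. Percent = (9.6440e-03/0.17) × 100

Percent ionization = 5.67%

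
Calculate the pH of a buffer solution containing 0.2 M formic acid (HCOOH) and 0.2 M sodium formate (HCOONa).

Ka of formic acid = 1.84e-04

pKa = -log(1.84e-04) = 3.74. pH = pKa + log([A⁻]/[HA]) = 3.74 + log(0.2/0.2)

pH = 3.74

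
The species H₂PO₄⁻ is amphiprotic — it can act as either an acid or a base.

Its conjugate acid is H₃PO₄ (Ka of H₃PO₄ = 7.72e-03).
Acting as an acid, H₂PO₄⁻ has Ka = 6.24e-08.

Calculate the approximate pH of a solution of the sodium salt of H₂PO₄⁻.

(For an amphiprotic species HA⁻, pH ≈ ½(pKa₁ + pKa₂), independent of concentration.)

pKa₁ = -log(7.72e-03) = 2.11; pKa₂ = -log(6.24e-08) = 7.20. For an amphiprotic species, pH ≈ ½(pKa₁ + pKa₂) = ½(2.11 + 7.20) = 4.66.

pH = 4.66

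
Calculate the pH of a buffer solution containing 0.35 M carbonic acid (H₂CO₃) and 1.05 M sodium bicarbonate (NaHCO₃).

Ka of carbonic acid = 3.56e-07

pKa = -log(3.56e-07) = 6.45. pH = pKa + log([A⁻]/[HA]) = 6.45 + log(1.05/0.35)

pH = 6.93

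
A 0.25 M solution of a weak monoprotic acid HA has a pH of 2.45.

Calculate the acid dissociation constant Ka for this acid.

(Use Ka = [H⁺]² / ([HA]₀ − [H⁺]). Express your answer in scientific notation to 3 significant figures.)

[H⁺] = 10^(−pH) = 10^(−2.45) = 3.548e-03 M. For HA ⇌ H⁺ + A⁻, Ka = [H⁺][A⁻]/[HA] = [H⁺]² / ([HA]₀ − [H⁺]) = (3.548e-03)² / (0.25 − 3.548e-03) = 5.11e-05.

K_a = 5.11e-05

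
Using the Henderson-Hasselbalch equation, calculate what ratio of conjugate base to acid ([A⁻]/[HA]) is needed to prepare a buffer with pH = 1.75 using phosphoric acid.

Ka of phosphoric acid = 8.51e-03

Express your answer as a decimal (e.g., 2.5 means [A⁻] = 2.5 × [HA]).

pKa = -log(8.51e-03) = 2.0701. pH = pKa + log([A⁻]/[HA]), so log([A⁻]/[HA]) = pH − pKa = 1.75 − 2.0701 = -0.3201. [A⁻]/[HA] = 10^(-0.3201) = 0.479

[A⁻]/[HA] = 0.479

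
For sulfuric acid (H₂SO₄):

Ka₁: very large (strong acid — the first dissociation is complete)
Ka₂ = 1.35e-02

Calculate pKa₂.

pKa₂ = -log(Ka₂) = -log(1.35e-02) = 1.87.

pK_{a2} = 1.87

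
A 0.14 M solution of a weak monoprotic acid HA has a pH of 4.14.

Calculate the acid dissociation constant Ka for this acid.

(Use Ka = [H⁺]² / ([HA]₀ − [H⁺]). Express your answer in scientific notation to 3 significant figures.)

[H⁺] = 10^(−pH) = 10^(−4.14) = 7.244e-05 M. For HA ⇌ H⁺ + A⁻, Ka = [H⁺][A⁻]/[HA] = [H⁺]² / ([HA]₀ − [H⁺]) = (7.244e-05)² / (0.14 − 7.244e-05) = 3.75e-08.

K_a = 3.75e-08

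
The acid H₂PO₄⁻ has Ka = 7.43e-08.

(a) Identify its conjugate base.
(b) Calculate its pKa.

(a) The conjugate base is formed by removing one H⁺ from H₂PO₄⁻, giving HPO₄²⁻. (b) pKa = -log(Ka) = -log(7.43e-08) = 7.13.

Conjugate base: HPO₄²⁻; pK_a = 7.13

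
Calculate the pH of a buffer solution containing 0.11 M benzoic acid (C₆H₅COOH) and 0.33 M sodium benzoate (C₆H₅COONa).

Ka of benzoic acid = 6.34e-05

pKa = -log(6.34e-05) = 4.20. pH = pKa + log([A⁻]/[HA]) = 4.20 + log(0.33/0.11)

pH = 4.68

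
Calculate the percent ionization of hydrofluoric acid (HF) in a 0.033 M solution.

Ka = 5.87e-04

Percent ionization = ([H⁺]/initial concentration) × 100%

Using Ka equilibrium: x² + Ka×x - Ka×C = 0. Solving: [H⁺] = 4.1175e-03. Percent = (4.1175e-03/0.033) × 100

Percent ionization = 12.5%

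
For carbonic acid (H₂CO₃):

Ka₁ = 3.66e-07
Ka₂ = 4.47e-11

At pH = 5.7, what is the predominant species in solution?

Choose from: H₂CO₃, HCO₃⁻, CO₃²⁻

pKa₁ = 6.44, pKa₂ = 10.35. For a polyprotic acid the predominant species crosses at each pKa: below pKa_n the protonated form dominates, above it the deprotonated form does. At pH = 5.7, the predominant species is H₂CO₃.

H₂CO₃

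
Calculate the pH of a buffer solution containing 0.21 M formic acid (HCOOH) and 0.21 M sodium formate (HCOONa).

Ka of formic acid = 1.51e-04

pKa = -log(1.51e-04) = 3.82. pH = pKa + log([A⁻]/[HA]) = 3.82 + log(0.21/0.21)

pH = 3.82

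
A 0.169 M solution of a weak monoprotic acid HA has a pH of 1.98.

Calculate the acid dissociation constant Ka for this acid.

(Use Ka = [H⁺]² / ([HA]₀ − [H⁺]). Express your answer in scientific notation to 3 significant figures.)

[H⁺] = 10^(−pH) = 10^(−1.98) = 1.047e-02 M. For HA ⇌ H⁺ + A⁻, Ka = [H⁺][A⁻]/[HA] = [H⁺]² / ([HA]₀ − [H⁺]) = (1.047e-02)² / (0.169 − 1.047e-02) = 6.92e-04.

K_a = 6.92e-04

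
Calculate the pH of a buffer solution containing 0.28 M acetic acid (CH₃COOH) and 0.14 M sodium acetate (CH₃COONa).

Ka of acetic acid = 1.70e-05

pKa = -log(1.70e-05) = 4.77. pH = pKa + log([A⁻]/[HA]) = 4.77 + log(0.14/0.28)

pH = 4.47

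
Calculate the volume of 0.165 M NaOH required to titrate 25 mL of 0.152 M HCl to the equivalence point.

At equivalence: moles acid = moles base. moles HCl = 0.152 × 25/1000 = 0.0038 mol. V_base = moles / 0.165 × 1000 = 23.0 mL.

V_{base} = 23.0 mL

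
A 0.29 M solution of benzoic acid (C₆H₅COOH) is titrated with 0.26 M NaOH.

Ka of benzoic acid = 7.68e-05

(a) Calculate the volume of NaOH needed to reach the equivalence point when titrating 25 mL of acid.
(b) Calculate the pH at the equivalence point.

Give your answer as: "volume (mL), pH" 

moles acid = 0.29 × 25/1000 = 0.00725 mol; V_base = moles/0.26 × 1000 = 27.9 mL. At equivalence only the conjugate base is present: [A⁻] = 0.00725/0.053 = 1.3709e-01 M. Kb = Kw/Ka = 1.30e-10; [OH⁻] = √(Kb × [A⁻]) = 4.2250e-06; pOH = 5.37; pH = 14 - pOH = 8.63.

V = 27.9 mL, pH = 8.63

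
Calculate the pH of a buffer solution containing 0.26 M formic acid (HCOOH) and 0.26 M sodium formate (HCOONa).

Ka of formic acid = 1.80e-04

pKa = -log(1.80e-04) = 3.74. pH = pKa + log([A⁻]/[HA]) = 3.74 + log(0.26/0.26)

pH = 3.74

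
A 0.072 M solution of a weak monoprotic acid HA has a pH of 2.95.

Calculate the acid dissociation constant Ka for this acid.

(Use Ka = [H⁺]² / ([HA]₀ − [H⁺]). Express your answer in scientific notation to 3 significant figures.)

[H⁺] = 10^(−pH) = 10^(−2.95) = 1.122e-03 M. For HA ⇌ H⁺ + A⁻, Ka = [H⁺][A⁻]/[HA] = [H⁺]² / ([HA]₀ − [H⁺]) = (1.122e-03)² / (0.072 − 1.122e-03) = 1.78e-05.

K_a = 1.78e-05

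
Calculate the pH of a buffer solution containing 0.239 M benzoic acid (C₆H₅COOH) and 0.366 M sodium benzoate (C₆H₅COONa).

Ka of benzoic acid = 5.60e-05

pKa = -log(5.60e-05) = 4.25. pH = pKa + log([A⁻]/[HA]) = 4.25 + log(0.366/0.239)

pH = 4.44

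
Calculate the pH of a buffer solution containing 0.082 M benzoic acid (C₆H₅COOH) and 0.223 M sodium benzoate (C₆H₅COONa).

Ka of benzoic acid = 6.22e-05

pKa = -log(6.22e-05) = 4.21. pH = pKa + log([A⁻]/[HA]) = 4.21 + log(0.223/0.082)

pH = 4.64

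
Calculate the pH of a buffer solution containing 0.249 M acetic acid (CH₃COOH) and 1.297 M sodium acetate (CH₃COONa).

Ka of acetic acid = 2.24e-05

pKa = -log(2.24e-05) = 4.65. pH = pKa + log([A⁻]/[HA]) = 4.65 + log(1.297/0.249)

pH = 5.37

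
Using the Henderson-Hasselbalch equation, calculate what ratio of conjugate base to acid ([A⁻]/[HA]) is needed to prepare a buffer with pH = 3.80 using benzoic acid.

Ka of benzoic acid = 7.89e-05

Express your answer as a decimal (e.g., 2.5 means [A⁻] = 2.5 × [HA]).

pKa = -log(7.89e-05) = 4.1029. pH = pKa + log([A⁻]/[HA]), so log([A⁻]/[HA]) = pH − pKa = 3.80 − 4.1029 = -0.3029. [A⁻]/[HA] = 10^(-0.3029) = 0.498

[A⁻]/[HA] = 0.498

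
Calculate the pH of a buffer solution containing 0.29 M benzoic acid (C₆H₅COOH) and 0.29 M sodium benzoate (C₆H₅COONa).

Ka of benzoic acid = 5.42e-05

pKa = -log(5.42e-05) = 4.27. pH = pKa + log([A⁻]/[HA]) = 4.27 + log(0.29/0.29)

pH = 4.27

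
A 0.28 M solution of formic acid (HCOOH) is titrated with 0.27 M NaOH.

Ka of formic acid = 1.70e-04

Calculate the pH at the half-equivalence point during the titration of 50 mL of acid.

At half-equivalence [HA] = [A⁻], so Henderson-Hasselbalch gives pH = pKa = -log(1.70e-04) = 3.77.

pH = pKa = 3.77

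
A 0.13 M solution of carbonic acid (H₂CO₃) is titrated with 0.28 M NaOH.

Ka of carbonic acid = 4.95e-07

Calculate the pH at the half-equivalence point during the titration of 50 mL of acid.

At half-equivalence [HA] = [A⁻], so Henderson-Hasselbalch gives pH = pKa = -log(4.95e-07) = 6.31.

pH = pKa = 6.31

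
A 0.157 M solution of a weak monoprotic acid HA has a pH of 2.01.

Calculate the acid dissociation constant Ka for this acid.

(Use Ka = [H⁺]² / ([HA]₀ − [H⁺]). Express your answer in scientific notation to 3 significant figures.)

[H⁺] = 10^(−pH) = 10^(−2.01) = 9.772e-03 M. For HA ⇌ H⁺ + A⁻, Ka = [H⁺][A⁻]/[HA] = [H⁺]² / ([HA]₀ − [H⁺]) = (9.772e-03)² / (0.157 − 9.772e-03) = 6.49e-04.

K_a = 6.49e-04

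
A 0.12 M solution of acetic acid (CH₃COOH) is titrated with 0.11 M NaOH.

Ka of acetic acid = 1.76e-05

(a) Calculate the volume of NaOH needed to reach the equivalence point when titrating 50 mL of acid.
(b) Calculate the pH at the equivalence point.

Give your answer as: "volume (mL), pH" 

moles acid = 0.12 × 50/1000 = 0.006 mol; V_base = moles/0.11 × 1000 = 54.5 mL. At equivalence only the conjugate base is present: [A⁻] = 0.006/0.105 = 5.7391e-02 M. Kb = Kw/Ka = 5.68e-10; [OH⁻] = √(Kb × [A⁻]) = 5.7104e-06; pOH = 5.24; pH = 14 - pOH = 8.76.

V = 54.5 mL, pH = 8.76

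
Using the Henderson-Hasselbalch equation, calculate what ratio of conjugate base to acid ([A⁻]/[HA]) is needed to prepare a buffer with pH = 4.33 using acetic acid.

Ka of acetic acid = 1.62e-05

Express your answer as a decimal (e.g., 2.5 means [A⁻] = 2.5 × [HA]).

pKa = -log(1.62e-05) = 4.7905. pH = pKa + log([A⁻]/[HA]), so log([A⁻]/[HA]) = pH − pKa = 4.33 − 4.7905 = -0.4605. [A⁻]/[HA] = 10^(-0.4605) = 0.346

[A⁻]/[HA] = 0.346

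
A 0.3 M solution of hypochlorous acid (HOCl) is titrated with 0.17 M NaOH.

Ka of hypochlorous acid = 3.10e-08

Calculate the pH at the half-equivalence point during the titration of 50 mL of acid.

At half-equivalence [HA] = [A⁻], so Henderson-Hasselbalch gives pH = pKa = -log(3.10e-08) = 7.51.

pH = pKa = 7.51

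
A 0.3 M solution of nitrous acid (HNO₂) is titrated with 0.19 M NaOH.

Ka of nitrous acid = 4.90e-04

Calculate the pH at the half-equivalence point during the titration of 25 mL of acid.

At half-equivalence [HA] = [A⁻], so Henderson-Hasselbalch gives pH = pKa = -log(4.90e-04) = 3.31.

pH = pKa = 3.31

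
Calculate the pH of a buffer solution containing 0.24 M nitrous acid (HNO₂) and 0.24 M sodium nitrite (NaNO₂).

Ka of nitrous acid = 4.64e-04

pKa = -log(4.64e-04) = 3.33. pH = pKa + log([A⁻]/[HA]) = 3.33 + log(0.24/0.24)

pH = 3.33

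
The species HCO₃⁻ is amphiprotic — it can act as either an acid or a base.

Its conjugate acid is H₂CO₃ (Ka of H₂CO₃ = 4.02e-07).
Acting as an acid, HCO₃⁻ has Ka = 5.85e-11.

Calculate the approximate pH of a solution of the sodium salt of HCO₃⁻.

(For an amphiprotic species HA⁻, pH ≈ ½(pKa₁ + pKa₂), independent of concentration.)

pKa₁ = -log(4.02e-07) = 6.40; pKa₂ = -log(5.85e-11) = 10.23. For an amphiprotic species, pH ≈ ½(pKa₁ + pKa₂) = ½(6.40 + 10.23) = 8.31.

pH = 8.31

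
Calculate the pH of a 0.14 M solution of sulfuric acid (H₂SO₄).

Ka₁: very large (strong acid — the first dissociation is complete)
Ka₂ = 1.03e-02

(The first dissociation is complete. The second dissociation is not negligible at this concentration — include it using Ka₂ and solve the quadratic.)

First dissociation is complete: [H⁺]₀ = [HSO₄⁻]₀ = C = 0.14 M. Second dissociation HSO₄⁻ ⇌ H⁺ + SO₄²⁻: let x = [SO₄²⁻]. Ka₂ = (C + x)·x / (C − x) = 1.03e-02 → x² + (C + Ka₂)·x − Ka₂·C = 0 → x² + 0.15030·x − 1.442e-03 = 0. x = (−0.15030 + √(0.15030² + 4 × 1.442e-03)) / 2 = 9.0493e-03 M. [H⁺] = C + x = 0.14 + 9.0493e-03 = 1.4905e-01 M. pH = -log(1.4905e-01) = 0.83.

pH = 0.83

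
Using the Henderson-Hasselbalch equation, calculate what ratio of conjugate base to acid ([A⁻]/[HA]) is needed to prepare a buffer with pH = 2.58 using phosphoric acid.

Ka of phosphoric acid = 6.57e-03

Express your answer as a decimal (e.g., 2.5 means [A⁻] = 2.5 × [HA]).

pKa = -log(6.57e-03) = 2.1824. pH = pKa + log([A⁻]/[HA]), so log([A⁻]/[HA]) = pH − pKa = 2.58 − 2.1824 = 0.3976. [A⁻]/[HA] = 10^(0.3976) = 2.50

[A⁻]/[HA] = 2.50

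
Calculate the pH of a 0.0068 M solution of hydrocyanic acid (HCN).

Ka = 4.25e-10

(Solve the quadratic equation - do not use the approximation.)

x² + Ka×x - Ka×C = 0. Using quadratic formula: [H⁺] = 1.6998e-06

pH = 5.77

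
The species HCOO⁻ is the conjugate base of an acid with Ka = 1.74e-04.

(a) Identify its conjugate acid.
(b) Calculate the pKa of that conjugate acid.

(a) The conjugate acid is formed by adding one H⁺ to HCOO⁻, giving HCOOH. (b) pKa = -log(Ka) = -log(1.74e-04) = 3.76.

Conjugate acid: HCOOH; pK_a = 3.76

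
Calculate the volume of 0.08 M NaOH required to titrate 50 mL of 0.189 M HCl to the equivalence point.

At equivalence: moles acid = moles base. moles HCl = 0.189 × 50/1000 = 0.00945 mol. V_base = moles / 0.08 × 1000 = 118.1 mL.

V_{base} = 118.1 mL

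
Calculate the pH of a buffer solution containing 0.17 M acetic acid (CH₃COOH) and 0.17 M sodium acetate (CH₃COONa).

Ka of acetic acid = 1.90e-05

pKa = -log(1.90e-05) = 4.72. pH = pKa + log([A⁻]/[HA]) = 4.72 + log(0.17/0.17)

pH = 4.72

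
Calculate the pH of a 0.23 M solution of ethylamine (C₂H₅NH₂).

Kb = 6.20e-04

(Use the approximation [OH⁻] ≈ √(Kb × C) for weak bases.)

[OH⁻] = √(Kb × C) = √(6.20e-04 × 0.23) = 1.1942e-02. pOH = 1.92, pH = 14 - pOH

pH = 12.08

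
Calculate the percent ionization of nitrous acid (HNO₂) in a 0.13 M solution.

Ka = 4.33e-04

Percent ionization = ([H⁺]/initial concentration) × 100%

Using Ka equilibrium: x² + Ka×x - Ka×C = 0. Solving: [H⁺] = 7.2893e-03. Percent = (7.2893e-03/0.13) × 100

Percent ionization = 5.61%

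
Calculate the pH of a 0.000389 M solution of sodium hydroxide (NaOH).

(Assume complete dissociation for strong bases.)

[OH⁻] = 0.000389 M for strong base. pOH = -log[OH⁻] = 3.41, pH = 14 - pOH

pH = 10.59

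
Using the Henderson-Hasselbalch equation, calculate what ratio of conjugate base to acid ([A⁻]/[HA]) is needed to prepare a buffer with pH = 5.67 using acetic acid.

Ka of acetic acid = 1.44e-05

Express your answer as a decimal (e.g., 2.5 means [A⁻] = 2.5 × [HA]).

pKa = -log(1.44e-05) = 4.8416. pH = pKa + log([A⁻]/[HA]), so log([A⁻]/[HA]) = pH − pKa = 5.67 − 4.8416 = 0.8284. [A⁻]/[HA] = 10^(0.8284) = 6.74

[A⁻]/[HA] = 6.74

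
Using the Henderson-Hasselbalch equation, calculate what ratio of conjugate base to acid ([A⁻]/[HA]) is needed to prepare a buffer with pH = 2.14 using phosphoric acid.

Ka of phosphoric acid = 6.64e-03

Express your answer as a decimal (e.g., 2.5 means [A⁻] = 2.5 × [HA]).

pKa = -log(6.64e-03) = 2.1778. pH = pKa + log([A⁻]/[HA]), so log([A⁻]/[HA]) = pH − pKa = 2.14 − 2.1778 = -0.0378. [A⁻]/[HA] = 10^(-0.0378) = 0.917

[A⁻]/[HA] = 0.917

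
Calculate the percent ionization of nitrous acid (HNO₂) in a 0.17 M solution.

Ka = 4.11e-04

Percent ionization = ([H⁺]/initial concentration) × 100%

Using Ka equilibrium: x² + Ka×x - Ka×C = 0. Solving: [H⁺] = 8.1559e-03. Percent = (8.1559e-03/0.17) × 100

Percent ionization = 4.8%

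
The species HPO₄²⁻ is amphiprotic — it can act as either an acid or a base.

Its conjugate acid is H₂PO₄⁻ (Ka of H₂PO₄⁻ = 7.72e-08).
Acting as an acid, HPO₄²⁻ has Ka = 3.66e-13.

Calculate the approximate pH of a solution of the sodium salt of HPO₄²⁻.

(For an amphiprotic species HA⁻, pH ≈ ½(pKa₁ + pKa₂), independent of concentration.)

pKa₁ = -log(7.72e-08) = 7.11; pKa₂ = -log(3.66e-13) = 12.44. For an amphiprotic species, pH ≈ ½(pKa₁ + pKa₂) = ½(7.11 + 12.44) = 9.77.

pH = 9.77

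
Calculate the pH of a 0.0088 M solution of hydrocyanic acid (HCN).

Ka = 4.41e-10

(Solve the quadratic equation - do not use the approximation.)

x² + Ka×x - Ka×C = 0. Using quadratic formula: [H⁺] = 1.9698e-06

pH = 5.71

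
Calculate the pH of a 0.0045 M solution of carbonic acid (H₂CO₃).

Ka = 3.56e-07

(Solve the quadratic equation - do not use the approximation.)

x² + Ka×x - Ka×C = 0. Using quadratic formula: [H⁺] = 3.9847e-05

pH = 4.40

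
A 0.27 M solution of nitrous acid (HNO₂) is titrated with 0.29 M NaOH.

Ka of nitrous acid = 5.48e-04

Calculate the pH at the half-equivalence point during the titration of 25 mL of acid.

At half-equivalence [HA] = [A⁻], so Henderson-Hasselbalch gives pH = pKa = -log(5.48e-04) = 3.26.

pH = pKa = 3.26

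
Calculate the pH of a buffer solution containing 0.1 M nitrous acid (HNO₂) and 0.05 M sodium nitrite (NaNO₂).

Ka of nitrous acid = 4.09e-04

pKa = -log(4.09e-04) = 3.39. pH = pKa + log([A⁻]/[HA]) = 3.39 + log(0.05/0.1)

pH = 3.09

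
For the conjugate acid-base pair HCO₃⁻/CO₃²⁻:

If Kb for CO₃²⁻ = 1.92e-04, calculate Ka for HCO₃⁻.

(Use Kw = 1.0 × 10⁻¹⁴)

For a conjugate pair Ka × Kb = Kw, so Ka = Kw/Kb = 1.0 × 10⁻¹⁴ / 1.92e-04 = 5.21e-11.

K_a = 5.21e-11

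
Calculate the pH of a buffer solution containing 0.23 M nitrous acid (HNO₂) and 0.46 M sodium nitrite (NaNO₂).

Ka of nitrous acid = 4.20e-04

pKa = -log(4.20e-04) = 3.38. pH = pKa + log([A⁻]/[HA]) = 3.38 + log(0.46/0.23)

pH = 3.68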